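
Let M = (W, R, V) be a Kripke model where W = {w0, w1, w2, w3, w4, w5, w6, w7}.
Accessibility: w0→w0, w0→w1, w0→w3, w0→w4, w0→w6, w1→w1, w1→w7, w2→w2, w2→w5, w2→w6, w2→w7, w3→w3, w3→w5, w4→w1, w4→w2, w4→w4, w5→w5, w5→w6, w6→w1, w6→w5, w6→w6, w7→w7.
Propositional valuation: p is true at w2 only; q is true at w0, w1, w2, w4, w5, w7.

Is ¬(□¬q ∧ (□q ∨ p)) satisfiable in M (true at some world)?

Let φ = ¬(□¬q ∧ (□q ∨ p)). Evaluate φ at each world:
  w0 (successors {w0, w1, w3, w4, w6}): φ is true.
  w1 (successors {w1, w7}): φ is true.
  w2 (successors {w2, w5, w6, w7}): φ is true.
  w3 (successors {w3, w5}): φ is true.
  w4 (successors {w1, w2, w4}): φ is true.
  w5 (successors {w5, w6}): φ is true.
  w6 (successors {w1, w5, w6}): φ is true.
  w7 (successors {w7}): φ is true.
Detail at w0 (witness):
  At w0: □¬q ∧ (□q ∨ p) is false, so ¬(□¬q ∧ (□q ∨ p)) is true.
    At w0: □¬q is false, □q ∨ p is false, so □¬q ∧ (□q ∨ p) is false.
      At w0: □¬q requires ¬q at every successor {w0, w1, w3, w4, w6}.
        ¬q fails at w0, so □¬q is false at w0.
      At w0: □q is false, p is false, so □q ∨ p is false.

Yes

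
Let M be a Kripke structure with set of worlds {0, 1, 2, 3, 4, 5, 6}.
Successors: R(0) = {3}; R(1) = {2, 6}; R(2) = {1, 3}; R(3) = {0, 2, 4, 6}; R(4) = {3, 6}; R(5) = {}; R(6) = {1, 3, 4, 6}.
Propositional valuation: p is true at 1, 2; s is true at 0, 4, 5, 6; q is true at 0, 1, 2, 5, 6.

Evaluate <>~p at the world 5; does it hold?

No

At 5: no accessible worlds, so <>~p is false.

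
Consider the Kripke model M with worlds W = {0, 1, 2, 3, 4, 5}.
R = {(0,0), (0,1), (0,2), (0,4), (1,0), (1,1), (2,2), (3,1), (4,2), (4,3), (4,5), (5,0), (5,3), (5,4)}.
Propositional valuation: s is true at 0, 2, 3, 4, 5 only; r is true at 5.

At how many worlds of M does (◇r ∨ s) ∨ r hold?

Let φ = (◇r ∨ s) ∨ r. Evaluate φ at each world:
  0 (successors {0, 1, 2, 4}): φ is true.
  1 (successors {0, 1}): φ is false.
  2 (successors {2}): φ is true.
  3 (successors {1}): φ is true.
  4 (successors {2, 3, 5}): φ is true.
  5 (successors {0, 3, 4}): φ is true.
For instance, at 5:
  At 5: ◇r ∨ s is true, r is true, so (◇r ∨ s) ∨ r is true.
    At 5: ◇r is false, s is true, so ◇r ∨ s is true.
      At 5: ◇r requires r at some successor in {0, 3, 4}.
        At 0: r is false.
        At 3: r is false.
        At 4: r is false.
      So ◇r is false at 5.
Satisfying worlds: {0, 2, 3, 4, 5}

5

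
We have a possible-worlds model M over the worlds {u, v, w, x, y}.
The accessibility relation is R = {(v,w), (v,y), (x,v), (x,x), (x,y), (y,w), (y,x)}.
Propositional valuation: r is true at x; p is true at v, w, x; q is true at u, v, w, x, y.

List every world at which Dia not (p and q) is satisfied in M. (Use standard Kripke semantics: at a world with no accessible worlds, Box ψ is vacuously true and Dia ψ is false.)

v, x

Let φ = Dia not (p and q). Evaluate φ at each world:
  u (successors ∅): φ is false.
  v (successors {w, y}): φ is true.
  w (successors ∅): φ is false.
  x (successors {v, x, y}): φ is true.
  y (successors {w, x}): φ is false.
For instance, at x:
  At x: Dia not (p and q) requires not (p and q) at some successor in {v, x, y}.
    not (p and q) holds at y, so Dia not (p and q) is true at x.
Satisfying worlds: {v, x}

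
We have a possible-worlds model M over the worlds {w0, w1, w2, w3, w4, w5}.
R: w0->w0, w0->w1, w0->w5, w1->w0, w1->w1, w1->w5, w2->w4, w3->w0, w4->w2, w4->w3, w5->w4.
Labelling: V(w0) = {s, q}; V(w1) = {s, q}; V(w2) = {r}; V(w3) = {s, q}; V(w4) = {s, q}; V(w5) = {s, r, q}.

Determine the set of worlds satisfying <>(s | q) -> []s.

w0, w1, w2, w3, w5

Recall that []ψ holds at a world iff ψ holds at every accessible world, and <>ψ holds iff ψ holds at some accessible world.
Let φ = <>(s | q) -> []s. Evaluate φ at each world:
  w0 (successors {w0, w1, w5}): φ is true.
  w1 (successors {w0, w1, w5}): φ is true.
  w2 (successors {w4}): φ is true.
  w3 (successors {w0}): φ is true.
  w4 (successors {w2, w3}): φ is false.
  w5 (successors {w4}): φ is true.
For instance, at w1:
  At w1: <>(s | q) is true, []s is true, so <>(s | q) -> []s is true.
    At w1: <>(s | q) requires s | q at some successor in {w0, w1, w5}.
      s | q holds at w0, so <>(s | q) is true at w1.
    At w1: []s requires s at every successor {w0, w1, w5}.
      At w0: s is true.
      At w1: s is true.
      At w5: s is true.
    So []s is true at w1.
Satisfying worlds: {w0, w1, w2, w3, w5}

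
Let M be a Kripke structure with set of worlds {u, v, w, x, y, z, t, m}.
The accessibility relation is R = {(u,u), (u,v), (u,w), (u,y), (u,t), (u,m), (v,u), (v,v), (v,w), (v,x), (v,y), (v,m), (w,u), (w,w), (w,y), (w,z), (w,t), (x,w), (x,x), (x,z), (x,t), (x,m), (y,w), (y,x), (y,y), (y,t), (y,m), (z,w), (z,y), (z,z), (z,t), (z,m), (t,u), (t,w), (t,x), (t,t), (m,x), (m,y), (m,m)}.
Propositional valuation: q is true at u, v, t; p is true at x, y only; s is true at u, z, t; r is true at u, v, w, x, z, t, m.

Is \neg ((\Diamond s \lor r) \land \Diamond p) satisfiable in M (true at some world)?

No

Let φ = \neg ((\Diamond s \lor r) \land \Diamond p). Evaluate φ at each world:
  u (successors {u, v, w, y, t, m}): φ is false.
  v (successors {u, v, w, x, y, m}): φ is false.
  w (successors {u, w, y, z, t}): φ is false.
  x (successors {w, x, z, t, m}): φ is false.
  y (successors {w, x, y, t, m}): φ is false.
  z (successors {w, y, z, t, m}): φ is false.
  t (successors {u, w, x, t}): φ is false.
  m (successors {x, y, m}): φ is false.
For instance, at m:
  At m: (\Diamond s \lor r) \land \Diamond p is true, so \neg ((\Diamond s \lor r) \land \Diamond p) is false.
    At m: \Diamond s \lor r is true, \Diamond p is true, so (\Diamond s \lor r) \land \Diamond p is true.
      At m: \Diamond s is false, r is true, so \Diamond s \lor r is true.
      At m: \Diamond p requires p at some successor in {x, y, m}.
        p holds at x, so \Diamond p is true at m.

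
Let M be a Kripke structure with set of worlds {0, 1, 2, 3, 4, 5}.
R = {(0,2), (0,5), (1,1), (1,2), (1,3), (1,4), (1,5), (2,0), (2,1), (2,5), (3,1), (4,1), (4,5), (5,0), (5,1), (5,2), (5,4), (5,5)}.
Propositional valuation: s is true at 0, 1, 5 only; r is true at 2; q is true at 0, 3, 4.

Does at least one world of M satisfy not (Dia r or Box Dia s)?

No

Let φ = not (Dia r or Box Dia s). Evaluate φ at each world:
  0 (successors {2, 5}): φ is false.
  1 (successors {1, 2, 3, 4, 5}): φ is false.
  2 (successors {0, 1, 5}): φ is false.
  3 (successors {1}): φ is false.
  4 (successors {1, 5}): φ is false.
  5 (successors {0, 1, 2, 4, 5}): φ is false.
For instance, at 4:
  At 4: Dia r or Box Dia s is true, so not (Dia r or Box Dia s) is false.
    At 4: Dia r is false, Box Dia s is true, so Dia r or Box Dia s is true.
      At 4: Dia r requires r at some successor in {1, 5}.
        At 1: r is false.
        At 5: r is false.
      So Dia r is false at 4.
      At 4: Box Dia s requires Dia s at every successor {1, 5}.
        At 1: Dia s is true.
        At 5: Dia s is true.
      So Box Dia s is true at 4.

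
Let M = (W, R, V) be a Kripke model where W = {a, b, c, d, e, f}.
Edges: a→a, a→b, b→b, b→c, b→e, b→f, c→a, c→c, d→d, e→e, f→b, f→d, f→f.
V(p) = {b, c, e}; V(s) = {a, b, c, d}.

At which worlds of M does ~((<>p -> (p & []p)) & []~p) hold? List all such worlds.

a, b, c, e, f

Let φ = ~((<>p -> (p & []p)) & []~p). Evaluate φ at each world:
  a (successors {a, b}): φ is true.
  b (successors {b, c, e, f}): φ is true.
  c (successors {a, c}): φ is true.
  d (successors {d}): φ is false.
  e (successors {e}): φ is true.
  f (successors {b, d, f}): φ is true.
For instance, at b:
  At b: (<>p -> (p & []p)) & []~p is false, so ~((<>p -> (p & []p)) & []~p) is true.
    At b: <>p -> (p & []p) is false, []~p is false, so (<>p -> (p & []p)) & []~p is false.
      At b: <>p is true, p & []p is false, so <>p -> (p & []p) is false.
      At b: []~p requires ~p at every successor {b, c, e, f}.
        ~p fails at b, so []~p is false at b.
Satisfying worlds: {a, b, c, e, f}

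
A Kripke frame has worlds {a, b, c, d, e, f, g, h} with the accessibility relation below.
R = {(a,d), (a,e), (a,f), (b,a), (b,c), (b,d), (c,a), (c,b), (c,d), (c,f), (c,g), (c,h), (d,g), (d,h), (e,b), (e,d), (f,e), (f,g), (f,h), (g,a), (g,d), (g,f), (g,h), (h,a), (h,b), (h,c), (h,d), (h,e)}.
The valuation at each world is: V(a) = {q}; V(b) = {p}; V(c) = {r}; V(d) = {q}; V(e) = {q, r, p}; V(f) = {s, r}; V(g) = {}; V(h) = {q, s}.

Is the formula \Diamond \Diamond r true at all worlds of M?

Yes

Let φ = \Diamond \Diamond r. Evaluate φ at each world:
  a (successors {d, e, f}): φ is true.
  b (successors {a, c, d}): φ is true.
  c (successors {a, b, d, f, g, h}): φ is true.
  d (successors {g, h}): φ is true.
  e (successors {b, d}): φ is true.
  f (successors {e, g, h}): φ is true.
  g (successors {a, d, f, h}): φ is true.
  h (successors {a, b, c, d, e}): φ is true.
For instance, at g:
  At g: \Diamond \Diamond r requires \Diamond r at some successor in {a, d, f, h}.
    \Diamond r holds at a, so \Diamond \Diamond r is true at g.
      At a: \Diamond r requires r at some successor in {d, e, f}.
        r holds at e, so \Diamond r is true at a.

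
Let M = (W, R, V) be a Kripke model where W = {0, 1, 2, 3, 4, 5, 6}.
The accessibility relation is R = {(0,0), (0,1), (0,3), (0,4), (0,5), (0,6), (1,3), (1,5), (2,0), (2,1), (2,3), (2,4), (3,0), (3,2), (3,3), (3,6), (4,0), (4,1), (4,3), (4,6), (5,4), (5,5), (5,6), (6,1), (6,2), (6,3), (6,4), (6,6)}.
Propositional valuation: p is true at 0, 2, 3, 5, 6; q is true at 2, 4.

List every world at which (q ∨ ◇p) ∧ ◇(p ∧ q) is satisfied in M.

3, 6

Let φ = (q ∨ ◇p) ∧ ◇(p ∧ q). Evaluate φ at each world:
  0 (successors {0, 1, 3, 4, 5, 6}): φ is false.
  1 (successors {3, 5}): φ is false.
  2 (successors {0, 1, 3, 4}): φ is false.
  3 (successors {0, 2, 3, 6}): φ is true.
  4 (successors {0, 1, 3, 6}): φ is false.
  5 (successors {4, 5, 6}): φ is false.
  6 (successors {1, 2, 3, 4, 6}): φ is true.
For instance, at 5:
  At 5: q ∨ ◇p is true, ◇(p ∧ q) is false, so (q ∨ ◇p) ∧ ◇(p ∧ q) is false.
    At 5: q is false, ◇p is true, so q ∨ ◇p is true.
      At 5: ◇p requires p at some successor in {4, 5, 6}.
        p holds at 5, so ◇p is true at 5.
    At 5: ◇(p ∧ q) requires p ∧ q at some successor in {4, 5, 6}.
      At 4: p ∧ q is false.
      At 5: p ∧ q is false.
      At 6: p ∧ q is false.
    So ◇(p ∧ q) is false at 5.
Satisfying worlds: {3, 6}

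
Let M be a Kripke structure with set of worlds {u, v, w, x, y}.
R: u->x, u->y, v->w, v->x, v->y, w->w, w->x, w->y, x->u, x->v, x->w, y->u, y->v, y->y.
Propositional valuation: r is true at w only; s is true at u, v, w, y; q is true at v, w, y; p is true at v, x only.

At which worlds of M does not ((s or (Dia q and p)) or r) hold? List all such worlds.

Let φ = not ((s or (Dia q and p)) or r). Evaluate φ at each world:
  u (successors {x, y}): φ is false.
  v (successors {w, x, y}): φ is false.
  w (successors {w, x, y}): φ is false.
  x (successors {u, v, w}): φ is false.
  y (successors {u, v, y}): φ is false.
For instance, at u:
  At u: (s or (Dia q and p)) or r is true, so not ((s or (Dia q and p)) or r) is false.
    At u: s or (Dia q and p) is true, r is false, so (s or (Dia q and p)) or r is true.
      At u: s is true, Dia q and p is false, so s or (Dia q and p) is true.
Satisfying worlds: none.

none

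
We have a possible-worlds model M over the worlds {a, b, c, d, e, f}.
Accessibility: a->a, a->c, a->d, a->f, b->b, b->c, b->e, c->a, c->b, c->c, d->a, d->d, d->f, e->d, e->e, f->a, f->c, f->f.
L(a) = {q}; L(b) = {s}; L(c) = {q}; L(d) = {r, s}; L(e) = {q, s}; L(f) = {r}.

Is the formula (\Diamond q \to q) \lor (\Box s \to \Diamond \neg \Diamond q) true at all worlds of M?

Let φ = (\Diamond q \to q) \lor (\Box s \to \Diamond \neg \Diamond q). Evaluate φ at each world:
  a (successors {a, c, d, f}): φ is true.
  b (successors {b, c, e}): φ is true.
  c (successors {a, b, c}): φ is true.
  d (successors {a, d, f}): φ is true.
  e (successors {d, e}): φ is true.
  f (successors {a, c, f}): φ is true.
For instance, at e:
  At e: \Diamond q \to q is true, \Box s \to \Diamond \neg \Diamond q is false, so (\Diamond q \to q) \lor (\Box s \to \Diamond \neg \Diamond q) is true.
    At e: \Diamond q is true, q is true, so \Diamond q \to q is true.
      At e: \Diamond q requires q at some successor in {d, e}.
        q holds at e, so \Diamond q is true at e.
    At e: \Box s is true, \Diamond \neg \Diamond q is false, so \Box s \to \Diamond \neg \Diamond q is false.
      At e: \Box s requires s at every successor {d, e}.
        At d: s is true.
        At e: s is true.
      So \Box s is true at e.
      At e: \Diamond \neg \Diamond q requires \neg \Diamond q at some successor in {d, e}.
        At d: \neg \Diamond q is false.
        At e: \neg \Diamond q is false.
      So \Diamond \neg \Diamond q is false at e.

Yes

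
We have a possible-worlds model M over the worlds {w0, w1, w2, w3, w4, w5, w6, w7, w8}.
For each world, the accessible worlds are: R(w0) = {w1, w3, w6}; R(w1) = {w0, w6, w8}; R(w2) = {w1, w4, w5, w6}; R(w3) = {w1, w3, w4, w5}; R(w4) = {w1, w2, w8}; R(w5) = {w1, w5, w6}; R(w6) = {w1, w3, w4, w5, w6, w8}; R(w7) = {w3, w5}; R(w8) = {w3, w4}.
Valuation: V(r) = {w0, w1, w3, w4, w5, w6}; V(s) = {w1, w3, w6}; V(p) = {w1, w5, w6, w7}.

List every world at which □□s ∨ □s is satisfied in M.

Recall that □ψ holds at a world iff ψ holds at every accessible world, and ◇ψ holds iff ψ holds at some accessible world.
Let φ = □□s ∨ □s. Evaluate φ at each world:
  w0 (successors {w1, w3, w6}): φ is true.
  w1 (successors {w0, w6, w8}): φ is false.
  w2 (successors {w1, w4, w5, w6}): φ is false.
  w3 (successors {w1, w3, w4, w5}): φ is false.
  w4 (successors {w1, w2, w8}): φ is false.
  w5 (successors {w1, w5, w6}): φ is false.
  w6 (successors {w1, w3, w4, w5, w6, w8}): φ is false.
  w7 (successors {w3, w5}): φ is false.
  w8 (successors {w3, w4}): φ is false.
For instance, at w5:
  At w5: □□s is false, □s is false, so □□s ∨ □s is false.
    At w5: □□s requires □s at every successor {w1, w5, w6}.
      □s fails at w1, so □□s is false at w5.
    At w5: □s requires s at every successor {w1, w5, w6}.
      s fails at w5, so □s is false at w5.
Satisfying worlds: {w0}

w0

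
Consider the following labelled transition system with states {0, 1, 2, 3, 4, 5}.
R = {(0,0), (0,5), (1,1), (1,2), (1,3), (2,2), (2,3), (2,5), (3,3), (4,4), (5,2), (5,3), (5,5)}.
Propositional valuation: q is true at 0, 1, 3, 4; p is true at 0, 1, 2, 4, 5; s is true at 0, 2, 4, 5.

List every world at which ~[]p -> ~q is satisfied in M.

Recall that []ψ holds at a world iff ψ holds at every accessible world, and <>ψ holds iff ψ holds at some accessible world.
Let φ = ~[]p -> ~q. Evaluate φ at each world:
  0 (successors {0, 5}): φ is true.
  1 (successors {1, 2, 3}): φ is false.
  2 (successors {2, 3, 5}): φ is true.
  3 (successors {3}): φ is false.
  4 (successors {4}): φ is true.
  5 (successors {2, 3, 5}): φ is true.
For instance, at 2:
  At 2: ~[]p is true, ~q is true, so ~[]p -> ~q is true.
    At 2: []p is false, so ~[]p is true.
      At 2: []p requires p at every successor {2, 3, 5}.
        p fails at 3, so []p is false at 2.
Satisfying worlds: {0, 2, 4, 5}

0, 2, 4, 5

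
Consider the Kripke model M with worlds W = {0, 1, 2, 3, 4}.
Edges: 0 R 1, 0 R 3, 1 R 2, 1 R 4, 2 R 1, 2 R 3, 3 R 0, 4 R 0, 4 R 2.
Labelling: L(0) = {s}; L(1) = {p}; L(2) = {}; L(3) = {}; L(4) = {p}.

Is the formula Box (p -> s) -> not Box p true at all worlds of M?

Yes

Let φ = Box (p -> s) -> not Box p. Evaluate φ at each world:
  0 (successors {1, 3}): φ is true.
  1 (successors {2, 4}): φ is true.
  2 (successors {1, 3}): φ is true.
  3 (successors {0}): φ is true.
  4 (successors {0, 2}): φ is true.
For instance, at 3:
  At 3: Box (p -> s) is true, not Box p is true, so Box (p -> s) -> not Box p is true.
    At 3: Box (p -> s) requires p -> s at every successor {0}.
      At 0: p -> s is true.
    So Box (p -> s) is true at 3.
    At 3: Box p is false, so not Box p is true.
      At 3: Box p requires p at every successor {0}.
        p fails at 0, so Box p is false at 3.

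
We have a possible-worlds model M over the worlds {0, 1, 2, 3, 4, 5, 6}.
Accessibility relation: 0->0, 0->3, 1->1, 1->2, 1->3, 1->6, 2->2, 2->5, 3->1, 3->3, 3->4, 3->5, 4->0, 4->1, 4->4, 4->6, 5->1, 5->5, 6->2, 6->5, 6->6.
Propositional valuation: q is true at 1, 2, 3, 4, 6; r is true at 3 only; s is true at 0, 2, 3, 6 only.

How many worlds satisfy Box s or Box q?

2

Let φ = Box s or Box q. Evaluate φ at each world:
  0 (successors {0, 3}): φ is true.
  1 (successors {1, 2, 3, 6}): φ is true.
  2 (successors {2, 5}): φ is false.
  3 (successors {1, 3, 4, 5}): φ is false.
  4 (successors {0, 1, 4, 6}): φ is false.
  5 (successors {1, 5}): φ is false.
  6 (successors {2, 5, 6}): φ is false.
For instance, at 6:
  At 6: Box s is false, Box q is false, so Box s or Box q is false.
    At 6: Box s requires s at every successor {2, 5, 6}.
      s fails at 5, so Box s is false at 6.
    At 6: Box q requires q at every successor {2, 5, 6}.
      q fails at 5, so Box q is false at 6.
Satisfying worlds: {0, 1}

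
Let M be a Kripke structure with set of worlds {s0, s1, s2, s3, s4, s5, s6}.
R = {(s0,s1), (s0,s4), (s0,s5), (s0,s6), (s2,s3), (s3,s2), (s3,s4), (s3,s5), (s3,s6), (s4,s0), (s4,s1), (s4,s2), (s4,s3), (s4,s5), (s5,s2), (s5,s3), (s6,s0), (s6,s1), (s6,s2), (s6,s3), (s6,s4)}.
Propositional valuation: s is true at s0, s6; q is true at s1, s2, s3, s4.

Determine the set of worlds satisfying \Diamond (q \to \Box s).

Let φ = \Diamond (q \to \Box s). Evaluate φ at each world:
  s0 (successors {s1, s4, s5, s6}): φ is true.
  s1 (successors ∅): φ is false.
  s2 (successors {s3}): φ is false.
  s3 (successors {s2, s4, s5, s6}): φ is true.
  s4 (successors {s0, s1, s2, s3, s5}): φ is true.
  s5 (successors {s2, s3}): φ is false.
  s6 (successors {s0, s1, s2, s3, s4}): φ is true.
For instance, at s5:
  At s5: \Diamond (q \to \Box s) requires q \to \Box s at some successor in {s2, s3}.
    At s2: q \to \Box s is false.
    At s3: q \to \Box s is false.
  So \Diamond (q \to \Box s) is false at s5.
Satisfying worlds: {s0, s3, s4, s6}

s0, s3, s4, s6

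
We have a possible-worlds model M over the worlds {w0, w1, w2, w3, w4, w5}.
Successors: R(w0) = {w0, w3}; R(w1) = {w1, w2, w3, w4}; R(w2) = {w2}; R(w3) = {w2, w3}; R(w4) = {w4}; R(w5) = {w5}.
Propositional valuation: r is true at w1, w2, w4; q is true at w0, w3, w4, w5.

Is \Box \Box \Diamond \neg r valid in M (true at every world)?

No

Let φ = \Box \Box \Diamond \neg r. Evaluate φ at each world:
  w0 (successors {w0, w3}): φ is false.
  w1 (successors {w1, w2, w3, w4}): φ is false.
  w2 (successors {w2}): φ is false.
  w3 (successors {w2, w3}): φ is false.
  w4 (successors {w4}): φ is false.
  w5 (successors {w5}): φ is true.
Detail at w0 (counterexample):
  At w0: \Box \Box \Diamond \neg r requires \Box \Diamond \neg r at every successor {w0, w3}.
    \Box \Diamond \neg r fails at w3, so \Box \Box \Diamond \neg r is false at w0.
      At w3: \Box \Diamond \neg r requires \Diamond \neg r at every successor {w2, w3}.
        \Diamond \neg r fails at w2, so \Box \Diamond \neg r is false at w3.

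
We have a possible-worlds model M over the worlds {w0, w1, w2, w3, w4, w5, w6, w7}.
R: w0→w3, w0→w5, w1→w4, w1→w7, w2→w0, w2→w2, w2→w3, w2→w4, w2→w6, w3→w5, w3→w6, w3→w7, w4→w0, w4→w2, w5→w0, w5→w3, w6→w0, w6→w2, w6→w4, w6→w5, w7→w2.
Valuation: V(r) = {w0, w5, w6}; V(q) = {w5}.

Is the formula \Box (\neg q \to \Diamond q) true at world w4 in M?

At w4: \Box (\neg q \to \Diamond q) requires \neg q \to \Diamond q at every successor {w0, w2}.
  \neg q \to \Diamond q fails at w2, so \Box (\neg q \to \Diamond q) is false at w4.
    At w2: \neg q is true, \Diamond q is false, so \neg q \to \Diamond q is false.
      At w2: \Diamond q requires q at some successor in {w0, w2, w3, w4, w6}.
        At w0: q is false.
        At w2: q is false.
        At w3: q is false.
        At w4: q is false.
        At w6: q is false.
      So \Diamond q is false at w2.

No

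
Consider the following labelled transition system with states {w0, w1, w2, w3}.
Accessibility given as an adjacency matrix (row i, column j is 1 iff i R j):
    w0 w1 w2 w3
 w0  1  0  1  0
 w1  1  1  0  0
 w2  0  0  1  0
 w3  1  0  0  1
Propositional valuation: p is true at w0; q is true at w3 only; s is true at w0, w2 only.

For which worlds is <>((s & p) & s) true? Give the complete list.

Recall that <>ψ holds at a world iff ψ holds at some accessible world.
Let φ = <>((s & p) & s). Evaluate φ at each world:
  w0 (successors {w0, w2}): φ is true.
  w1 (successors {w0, w1}): φ is true.
  w2 (successors {w2}): φ is false.
  w3 (successors {w0, w3}): φ is true.
For instance, at w3:
  At w3: <>((s & p) & s) requires (s & p) & s at some successor in {w0, w3}.
    (s & p) & s holds at w0, so <>((s & p) & s) is true at w3.
Satisfying worlds: {w0, w1, w3}

w0, w1, w3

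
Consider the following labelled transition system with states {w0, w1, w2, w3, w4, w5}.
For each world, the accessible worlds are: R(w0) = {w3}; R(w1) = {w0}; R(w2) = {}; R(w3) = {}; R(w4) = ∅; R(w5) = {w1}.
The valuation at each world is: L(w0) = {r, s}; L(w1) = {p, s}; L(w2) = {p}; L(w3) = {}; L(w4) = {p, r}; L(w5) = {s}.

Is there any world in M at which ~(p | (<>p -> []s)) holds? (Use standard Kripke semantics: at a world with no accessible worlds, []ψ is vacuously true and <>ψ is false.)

Recall that []ψ holds at a world iff ψ holds at every accessible world, and <>ψ holds iff ψ holds at some accessible world.
Let φ = ~(p | (<>p -> []s)). Evaluate φ at each world:
  w0 (successors {w3}): φ is false.
  w1 (successors {w0}): φ is false.
  w2 (successors ∅): φ is false.
  w3 (successors ∅): φ is false.
  w4 (successors ∅): φ is false.
  w5 (successors {w1}): φ is false.
For instance, at w1:
  At w1: p | (<>p -> []s) is true, so ~(p | (<>p -> []s)) is false.
    At w1: p is true, <>p -> []s is true, so p | (<>p -> []s) is true.
      At w1: <>p is false, []s is true, so <>p -> []s is true.

No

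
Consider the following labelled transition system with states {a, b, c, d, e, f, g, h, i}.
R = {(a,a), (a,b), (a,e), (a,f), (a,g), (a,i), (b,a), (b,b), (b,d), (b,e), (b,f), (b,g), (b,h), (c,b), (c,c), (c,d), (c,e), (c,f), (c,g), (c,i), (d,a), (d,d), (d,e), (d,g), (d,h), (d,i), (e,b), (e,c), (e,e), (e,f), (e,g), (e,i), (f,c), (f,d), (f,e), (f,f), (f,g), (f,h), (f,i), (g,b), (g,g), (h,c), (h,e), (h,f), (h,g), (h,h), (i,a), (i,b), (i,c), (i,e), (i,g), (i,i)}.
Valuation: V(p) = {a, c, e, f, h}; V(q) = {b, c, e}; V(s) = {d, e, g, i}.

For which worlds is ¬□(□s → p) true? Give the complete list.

Let φ = ¬□(□s → p). Evaluate φ at each world:
  a (successors {a, b, e, f, g, i}): φ is false.
  b (successors {a, b, d, e, f, g, h}): φ is false.
  c (successors {b, c, d, e, f, g, i}): φ is false.
  d (successors {a, d, e, g, h, i}): φ is false.
  e (successors {b, c, e, f, g, i}): φ is false.
  f (successors {c, d, e, f, g, h, i}): φ is false.
  g (successors {b, g}): φ is false.
  h (successors {c, e, f, g, h}): φ is false.
  i (successors {a, b, c, e, g, i}): φ is false.
For instance, at d:
  At d: □(□s → p) is true, so ¬□(□s → p) is false.
    At d: □(□s → p) requires □s → p at every successor {a, d, e, g, h, i}.
      At a: □s → p is true.
      At d: □s → p is true.
      At e: □s → p is true.
      At g: □s → p is true.
      At h: □s → p is true.
      At i: □s → p is true.
    So □(□s → p) is true at d.
Satisfying worlds: none.

none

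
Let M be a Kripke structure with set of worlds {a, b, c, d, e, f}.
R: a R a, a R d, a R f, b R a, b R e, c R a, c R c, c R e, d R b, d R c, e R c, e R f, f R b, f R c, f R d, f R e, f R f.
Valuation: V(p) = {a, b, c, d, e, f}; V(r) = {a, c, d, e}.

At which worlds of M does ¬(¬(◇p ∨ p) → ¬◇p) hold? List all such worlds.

Let φ = ¬(¬(◇p ∨ p) → ¬◇p). Evaluate φ at each world:
  a (successors {a, d, f}): φ is false.
  b (successors {a, e}): φ is false.
  c (successors {a, c, e}): φ is false.
  d (successors {b, c}): φ is false.
  e (successors {c, f}): φ is false.
  f (successors {b, c, d, e, f}): φ is false.
For instance, at f:
  At f: ¬(◇p ∨ p) → ¬◇p is true, so ¬(¬(◇p ∨ p) → ¬◇p) is false.
    At f: ¬(◇p ∨ p) is false, ¬◇p is false, so ¬(◇p ∨ p) → ¬◇p is true.
      At f: ◇p ∨ p is true, so ¬(◇p ∨ p) is false.
      At f: ◇p is true, so ¬◇p is false.
Satisfying worlds: none.

none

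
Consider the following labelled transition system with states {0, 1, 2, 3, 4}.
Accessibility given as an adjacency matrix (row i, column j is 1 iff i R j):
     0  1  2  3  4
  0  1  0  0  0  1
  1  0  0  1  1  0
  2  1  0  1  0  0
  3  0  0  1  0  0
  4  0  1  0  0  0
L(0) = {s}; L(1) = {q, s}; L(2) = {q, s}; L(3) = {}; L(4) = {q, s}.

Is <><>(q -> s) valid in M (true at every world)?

Let φ = <><>(q -> s). Evaluate φ at each world:
  0 (successors {0, 4}): φ is true.
  1 (successors {2, 3}): φ is true.
  2 (successors {0, 2}): φ is true.
  3 (successors {2}): φ is true.
  4 (successors {1}): φ is true.
For instance, at 3:
  At 3: <><>(q -> s) requires <>(q -> s) at some successor in {2}.
    <>(q -> s) holds at 2, so <><>(q -> s) is true at 3.
      At 2: <>(q -> s) requires q -> s at some successor in {0, 2}.
        q -> s holds at 0, so <>(q -> s) is true at 2.

Yes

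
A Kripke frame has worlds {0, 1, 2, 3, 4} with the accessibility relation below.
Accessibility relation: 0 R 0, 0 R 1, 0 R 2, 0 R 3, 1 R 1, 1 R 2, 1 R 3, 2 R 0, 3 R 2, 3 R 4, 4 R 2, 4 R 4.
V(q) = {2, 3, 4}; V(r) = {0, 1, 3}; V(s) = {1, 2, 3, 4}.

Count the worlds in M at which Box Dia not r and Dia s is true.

0

Let φ = Box Dia not r and Dia s. Evaluate φ at each world:
  0 (successors {0, 1, 2, 3}): φ is false.
  1 (successors {1, 2, 3}): φ is false.
  2 (successors {0}): φ is false.
  3 (successors {2, 4}): φ is false.
  4 (successors {2, 4}): φ is false.
For instance, at 2:
  At 2: Box Dia not r is true, Dia s is false, so Box Dia not r and Dia s is false.
    At 2: Box Dia not r requires Dia not r at every successor {0}.
      At 0: Dia not r is true.
    So Box Dia not r is true at 2.
    At 2: Dia s requires s at some successor in {0}.
      At 0: s is false.
    So Dia s is false at 2.
Satisfying worlds: none.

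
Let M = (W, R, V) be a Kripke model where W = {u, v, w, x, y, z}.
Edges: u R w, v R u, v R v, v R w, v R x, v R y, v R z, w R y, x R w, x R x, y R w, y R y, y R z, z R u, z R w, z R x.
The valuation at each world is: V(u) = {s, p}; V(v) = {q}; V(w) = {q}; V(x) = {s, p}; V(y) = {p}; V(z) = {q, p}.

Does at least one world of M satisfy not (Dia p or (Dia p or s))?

No

Recall that Dia ψ holds at a world iff ψ holds at some accessible world.
Let φ = not (Dia p or (Dia p or s)). Evaluate φ at each world:
  u (successors {w}): φ is false.
  v (successors {u, v, w, x, y, z}): φ is false.
  w (successors {y}): φ is false.
  x (successors {w, x}): φ is false.
  y (successors {w, y, z}): φ is false.
  z (successors {u, w, x}): φ is false.
For instance, at x:
  At x: Dia p or (Dia p or s) is true, so not (Dia p or (Dia p or s)) is false.
    At x: Dia p is true, Dia p or s is true, so Dia p or (Dia p or s) is true.
      At x: Dia p requires p at some successor in {w, x}.
        p holds at x, so Dia p is true at x.
      At x: Dia p is true, s is true, so Dia p or s is true.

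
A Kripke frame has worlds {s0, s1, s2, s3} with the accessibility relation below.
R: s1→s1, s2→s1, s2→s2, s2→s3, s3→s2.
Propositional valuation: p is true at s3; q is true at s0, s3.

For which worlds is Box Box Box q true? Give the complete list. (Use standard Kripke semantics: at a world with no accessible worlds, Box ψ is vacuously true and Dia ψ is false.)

s0

Let φ = Box Box Box q. Evaluate φ at each world:
  s0 (successors ∅): φ is true.
  s1 (successors {s1}): φ is false.
  s2 (successors {s1, s2, s3}): φ is false.
  s3 (successors {s2}): φ is false.
For instance, at s3:
  At s3: Box Box Box q requires Box Box q at every successor {s2}.
    Box Box q fails at s2, so Box Box Box q is false at s3.
      At s2: Box Box q requires Box q at every successor {s1, s2, s3}.
        Box q fails at s1, so Box Box q is false at s2.
Satisfying worlds: {s0}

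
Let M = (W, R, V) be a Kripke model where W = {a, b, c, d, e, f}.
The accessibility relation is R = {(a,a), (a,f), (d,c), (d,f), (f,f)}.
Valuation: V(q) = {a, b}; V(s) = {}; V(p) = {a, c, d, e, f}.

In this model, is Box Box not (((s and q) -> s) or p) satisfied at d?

At d: Box Box not (((s and q) -> s) or p) requires Box not (((s and q) -> s) or p) at every successor {c, f}.
  Box not (((s and q) -> s) or p) fails at f, so Box Box not (((s and q) -> s) or p) is false at d.
    At f: Box not (((s and q) -> s) or p) requires not (((s and q) -> s) or p) at every successor {f}.
      not (((s and q) -> s) or p) fails at f, so Box not (((s and q) -> s) or p) is false at f.

No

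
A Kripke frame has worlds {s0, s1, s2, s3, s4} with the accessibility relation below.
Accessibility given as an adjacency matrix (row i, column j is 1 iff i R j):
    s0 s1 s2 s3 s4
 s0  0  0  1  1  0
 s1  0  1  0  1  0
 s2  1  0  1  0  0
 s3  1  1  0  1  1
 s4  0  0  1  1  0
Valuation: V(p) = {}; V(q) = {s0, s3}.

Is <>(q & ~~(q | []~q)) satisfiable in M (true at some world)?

Let φ = <>(q & ~~(q | []~q)). Evaluate φ at each world:
  s0 (successors {s2, s3}): φ is true.
  s1 (successors {s1, s3}): φ is true.
  s2 (successors {s0, s2}): φ is true.
  s3 (successors {s0, s1, s3, s4}): φ is true.
  s4 (successors {s2, s3}): φ is true.
Detail at s0 (witness):
  At s0: <>(q & ~~(q | []~q)) requires q & ~~(q | []~q) at some successor in {s2, s3}.
    q & ~~(q | []~q) holds at s3, so <>(q & ~~(q | []~q)) is true at s0.
      At s3: q is true, ~~(q | []~q) is true, so q & ~~(q | []~q) is true.

Yes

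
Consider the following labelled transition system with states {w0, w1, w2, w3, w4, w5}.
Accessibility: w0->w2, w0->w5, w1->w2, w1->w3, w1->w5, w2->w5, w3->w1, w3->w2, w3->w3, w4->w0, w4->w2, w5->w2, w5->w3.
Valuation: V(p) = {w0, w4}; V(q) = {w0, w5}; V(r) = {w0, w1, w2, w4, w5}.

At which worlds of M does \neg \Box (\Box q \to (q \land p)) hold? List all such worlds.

Let φ = \neg \Box (\Box q \to (q \land p)). Evaluate φ at each world:
  w0 (successors {w2, w5}): φ is true.
  w1 (successors {w2, w3, w5}): φ is true.
  w2 (successors {w5}): φ is false.
  w3 (successors {w1, w2, w3}): φ is true.
  w4 (successors {w0, w2}): φ is true.
  w5 (successors {w2, w3}): φ is true.
For instance, at w3:
  At w3: \Box (\Box q \to (q \land p)) is false, so \neg \Box (\Box q \to (q \land p)) is true.
    At w3: \Box (\Box q \to (q \land p)) requires \Box q \to (q \land p) at every successor {w1, w2, w3}.
      \Box q \to (q \land p) fails at w2, so \Box (\Box q \to (q \land p)) is false at w3.
Satisfying worlds: {w0, w1, w3, w4, w5}

w0, w1, w3, w4, w5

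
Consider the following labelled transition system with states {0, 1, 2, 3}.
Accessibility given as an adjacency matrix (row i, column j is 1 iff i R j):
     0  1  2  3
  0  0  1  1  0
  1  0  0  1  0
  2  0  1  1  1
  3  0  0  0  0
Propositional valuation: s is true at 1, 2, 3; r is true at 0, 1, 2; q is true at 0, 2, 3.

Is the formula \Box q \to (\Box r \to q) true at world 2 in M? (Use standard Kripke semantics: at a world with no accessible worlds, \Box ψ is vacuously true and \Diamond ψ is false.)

At 2: \Box q is false, \Box r \to q is true, so \Box q \to (\Box r \to q) is true.
  At 2: \Box q requires q at every successor {1, 2, 3}.
    q fails at 1, so \Box q is false at 2.
  At 2: \Box r is false, q is true, so \Box r \to q is true.
    At 2: \Box r requires r at every successor {1, 2, 3}.
      r fails at 3, so \Box r is false at 2.

Yes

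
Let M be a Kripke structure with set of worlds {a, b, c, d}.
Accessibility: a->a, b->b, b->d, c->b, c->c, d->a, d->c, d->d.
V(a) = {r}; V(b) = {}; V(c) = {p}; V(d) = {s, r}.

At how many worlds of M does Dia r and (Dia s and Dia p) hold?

1

Let φ = Dia r and (Dia s and Dia p). Evaluate φ at each world:
  a (successors {a}): φ is false.
  b (successors {b, d}): φ is false.
  c (successors {b, c}): φ is false.
  d (successors {a, c, d}): φ is true.
For instance, at c:
  At c: Dia r is false, Dia s and Dia p is false, so Dia r and (Dia s and Dia p) is false.
    At c: Dia r requires r at some successor in {b, c}.
      At b: r is false.
      At c: r is false.
    So Dia r is false at c.
    At c: Dia s is false, Dia p is true, so Dia s and Dia p is false.
      At c: Dia s requires s at some successor in {b, c}.
        At b: s is false.
        At c: s is false.
      So Dia s is false at c.
      At c: Dia p requires p at some successor in {b, c}.
        p holds at c, so Dia p is true at c.
Satisfying worlds: {d}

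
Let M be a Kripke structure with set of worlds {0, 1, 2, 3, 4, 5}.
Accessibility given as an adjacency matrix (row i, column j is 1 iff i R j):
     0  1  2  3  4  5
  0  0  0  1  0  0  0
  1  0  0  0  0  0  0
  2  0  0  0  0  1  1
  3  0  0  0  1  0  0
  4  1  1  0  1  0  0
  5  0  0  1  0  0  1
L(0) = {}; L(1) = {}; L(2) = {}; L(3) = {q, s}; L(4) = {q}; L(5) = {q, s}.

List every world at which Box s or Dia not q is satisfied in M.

0, 1, 3, 4, 5

Let φ = Box s or Dia not q. Evaluate φ at each world:
  0 (successors {2}): φ is true.
  1 (successors ∅): φ is true.
  2 (successors {4, 5}): φ is false.
  3 (successors {3}): φ is true.
  4 (successors {0, 1, 3}): φ is true.
  5 (successors {2, 5}): φ is true.
For instance, at 0:
  At 0: Box s is false, Dia not q is true, so Box s or Dia not q is true.
    At 0: Box s requires s at every successor {2}.
      s fails at 2, so Box s is false at 0.
    At 0: Dia not q requires not q at some successor in {2}.
      not q holds at 2, so Dia not q is true at 0.
Satisfying worlds: {0, 1, 3, 4, 5}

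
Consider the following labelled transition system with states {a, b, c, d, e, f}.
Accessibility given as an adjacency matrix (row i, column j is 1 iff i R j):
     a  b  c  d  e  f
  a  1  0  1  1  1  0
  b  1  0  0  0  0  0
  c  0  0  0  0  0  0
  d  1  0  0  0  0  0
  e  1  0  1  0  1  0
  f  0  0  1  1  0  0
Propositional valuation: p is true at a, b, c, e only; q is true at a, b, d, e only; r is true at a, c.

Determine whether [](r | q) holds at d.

Yes

At d: [](r | q) requires r | q at every successor {a}.
  At a: r | q is true.
So [](r | q) is true at d.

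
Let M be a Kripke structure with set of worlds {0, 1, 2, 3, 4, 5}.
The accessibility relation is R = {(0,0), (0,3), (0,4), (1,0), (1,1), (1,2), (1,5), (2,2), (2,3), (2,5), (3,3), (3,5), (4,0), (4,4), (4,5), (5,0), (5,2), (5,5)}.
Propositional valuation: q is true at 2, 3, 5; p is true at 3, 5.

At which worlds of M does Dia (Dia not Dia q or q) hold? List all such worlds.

Let φ = Dia (Dia not Dia q or q). Evaluate φ at each world:
  0 (successors {0, 3, 4}): φ is true.
  1 (successors {0, 1, 2, 5}): φ is true.
  2 (successors {2, 3, 5}): φ is true.
  3 (successors {3, 5}): φ is true.
  4 (successors {0, 4, 5}): φ is true.
  5 (successors {0, 2, 5}): φ is true.
For instance, at 5:
  At 5: Dia (Dia not Dia q or q) requires Dia not Dia q or q at some successor in {0, 2, 5}.
    Dia not Dia q or q holds at 2, so Dia (Dia not Dia q or q) is true at 5.
      At 2: Dia not Dia q is false, q is true, so Dia not Dia q or q is true.
Satisfying worlds: {0, 1, 2, 3, 4, 5}

0, 1, 2, 3, 4, 5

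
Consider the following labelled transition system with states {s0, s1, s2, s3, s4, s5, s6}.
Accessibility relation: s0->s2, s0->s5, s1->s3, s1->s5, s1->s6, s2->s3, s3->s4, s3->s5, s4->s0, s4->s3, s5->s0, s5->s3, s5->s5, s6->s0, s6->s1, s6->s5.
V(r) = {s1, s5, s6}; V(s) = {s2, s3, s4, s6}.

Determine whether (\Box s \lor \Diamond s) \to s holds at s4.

Yes

At s4: \Box s \lor \Diamond s is true, s is true, so (\Box s \lor \Diamond s) \to s is true.
  At s4: \Box s is false, \Diamond s is true, so \Box s \lor \Diamond s is true.
    At s4: \Box s requires s at every successor {s0, s3}.
      s fails at s0, so \Box s is false at s4.
    At s4: \Diamond s requires s at some successor in {s0, s3}.
      s holds at s3, so \Diamond s is true at s4.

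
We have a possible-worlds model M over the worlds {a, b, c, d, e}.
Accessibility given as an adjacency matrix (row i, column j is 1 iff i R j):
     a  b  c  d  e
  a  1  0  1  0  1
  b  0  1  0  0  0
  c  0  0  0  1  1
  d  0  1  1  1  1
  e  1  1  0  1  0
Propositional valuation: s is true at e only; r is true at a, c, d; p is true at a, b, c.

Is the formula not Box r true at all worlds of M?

Yes

Let φ = not Box r. Evaluate φ at each world:
  a (successors {a, c, e}): φ is true.
  b (successors {b}): φ is true.
  c (successors {d, e}): φ is true.
  d (successors {b, c, d, e}): φ is true.
  e (successors {a, b, d}): φ is true.
For instance, at a:
  At a: Box r is false, so not Box r is true.
    At a: Box r requires r at every successor {a, c, e}.
      r fails at e, so Box r is false at a.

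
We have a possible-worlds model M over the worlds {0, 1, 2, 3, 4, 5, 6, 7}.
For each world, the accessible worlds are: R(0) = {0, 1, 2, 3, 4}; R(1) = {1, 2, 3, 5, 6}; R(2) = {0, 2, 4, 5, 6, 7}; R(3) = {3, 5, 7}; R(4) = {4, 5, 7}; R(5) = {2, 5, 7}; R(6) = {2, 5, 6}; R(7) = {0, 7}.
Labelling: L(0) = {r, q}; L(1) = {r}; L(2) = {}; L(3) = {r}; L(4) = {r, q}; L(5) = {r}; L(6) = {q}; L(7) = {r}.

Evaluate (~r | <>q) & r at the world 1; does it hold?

Yes

Recall that <>ψ holds at a world iff ψ holds at some accessible world.
At 1: ~r | <>q is true, r is true, so (~r | <>q) & r is true.
  At 1: ~r is false, <>q is true, so ~r | <>q is true.
    At 1: <>q requires q at some successor in {1, 2, 3, 5, 6}.
      q holds at 6, so <>q is true at 1.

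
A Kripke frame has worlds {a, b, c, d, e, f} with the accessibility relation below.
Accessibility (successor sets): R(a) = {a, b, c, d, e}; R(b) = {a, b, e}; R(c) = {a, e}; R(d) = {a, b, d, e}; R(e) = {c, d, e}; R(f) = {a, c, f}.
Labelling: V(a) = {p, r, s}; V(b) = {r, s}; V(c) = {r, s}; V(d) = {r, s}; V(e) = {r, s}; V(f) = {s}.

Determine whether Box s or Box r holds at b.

Yes

Recall that Box ψ holds at a world iff ψ holds at every accessible world, and Dia ψ holds iff ψ holds at some accessible world.
At b: Box s is true, Box r is true, so Box s or Box r is true.
  At b: Box s requires s at every successor {a, b, e}.
    At a: s is true.
    At b: s is true.
    At e: s is true.
  So Box s is true at b.
  At b: Box r requires r at every successor {a, b, e}.
    At a: r is true.
    At b: r is true.
    At e: r is true.
  So Box r is true at b.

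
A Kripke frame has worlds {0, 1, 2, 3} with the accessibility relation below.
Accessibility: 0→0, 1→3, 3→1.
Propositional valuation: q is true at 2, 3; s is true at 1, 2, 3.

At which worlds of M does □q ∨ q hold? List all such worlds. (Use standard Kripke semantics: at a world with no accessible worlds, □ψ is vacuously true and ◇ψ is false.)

Let φ = □q ∨ q. Evaluate φ at each world:
  0 (successors {0}): φ is false.
  1 (successors {3}): φ is true.
  2 (successors ∅): φ is true.
  3 (successors {1}): φ is true.
For instance, at 3:
  At 3: □q is false, q is true, so □q ∨ q is true.
    At 3: □q requires q at every successor {1}.
      q fails at 1, so □q is false at 3.
Satisfying worlds: {1, 2, 3}

1, 2, 3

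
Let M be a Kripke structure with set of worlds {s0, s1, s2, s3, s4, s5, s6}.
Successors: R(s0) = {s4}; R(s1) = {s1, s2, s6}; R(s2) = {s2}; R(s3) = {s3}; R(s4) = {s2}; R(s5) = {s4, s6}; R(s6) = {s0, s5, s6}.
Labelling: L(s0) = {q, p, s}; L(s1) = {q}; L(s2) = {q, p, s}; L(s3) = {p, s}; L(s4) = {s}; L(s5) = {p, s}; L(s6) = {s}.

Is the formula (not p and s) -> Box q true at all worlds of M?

Let φ = (not p and s) -> Box q. Evaluate φ at each world:
  s0 (successors {s4}): φ is true.
  s1 (successors {s1, s2, s6}): φ is true.
  s2 (successors {s2}): φ is true.
  s3 (successors {s3}): φ is true.
  s4 (successors {s2}): φ is true.
  s5 (successors {s4, s6}): φ is true.
  s6 (successors {s0, s5, s6}): φ is false.
Detail at s6 (counterexample):
  At s6: not p and s is true, Box q is false, so (not p and s) -> Box q is false.
    At s6: Box q requires q at every successor {s0, s5, s6}.
      q fails at s5, so Box q is false at s6.

No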